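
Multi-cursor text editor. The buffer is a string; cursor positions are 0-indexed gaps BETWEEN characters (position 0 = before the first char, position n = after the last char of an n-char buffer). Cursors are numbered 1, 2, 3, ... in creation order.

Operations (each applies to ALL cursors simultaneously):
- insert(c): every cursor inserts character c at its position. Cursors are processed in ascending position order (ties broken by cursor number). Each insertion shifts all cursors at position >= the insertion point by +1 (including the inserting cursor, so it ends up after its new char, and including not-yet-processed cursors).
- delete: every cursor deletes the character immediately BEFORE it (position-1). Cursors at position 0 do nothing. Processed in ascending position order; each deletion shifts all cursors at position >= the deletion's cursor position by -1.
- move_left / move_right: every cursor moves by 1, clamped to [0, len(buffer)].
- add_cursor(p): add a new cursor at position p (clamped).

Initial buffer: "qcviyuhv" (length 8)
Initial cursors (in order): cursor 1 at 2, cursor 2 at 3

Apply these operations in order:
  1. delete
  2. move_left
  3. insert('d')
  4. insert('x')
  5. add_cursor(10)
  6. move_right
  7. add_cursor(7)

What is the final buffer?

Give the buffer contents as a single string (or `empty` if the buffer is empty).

Answer: ddxxqiyuhv

Derivation:
After op 1 (delete): buffer="qiyuhv" (len 6), cursors c1@1 c2@1, authorship ......
After op 2 (move_left): buffer="qiyuhv" (len 6), cursors c1@0 c2@0, authorship ......
After op 3 (insert('d')): buffer="ddqiyuhv" (len 8), cursors c1@2 c2@2, authorship 12......
After op 4 (insert('x')): buffer="ddxxqiyuhv" (len 10), cursors c1@4 c2@4, authorship 1212......
After op 5 (add_cursor(10)): buffer="ddxxqiyuhv" (len 10), cursors c1@4 c2@4 c3@10, authorship 1212......
After op 6 (move_right): buffer="ddxxqiyuhv" (len 10), cursors c1@5 c2@5 c3@10, authorship 1212......
After op 7 (add_cursor(7)): buffer="ddxxqiyuhv" (len 10), cursors c1@5 c2@5 c4@7 c3@10, authorship 1212......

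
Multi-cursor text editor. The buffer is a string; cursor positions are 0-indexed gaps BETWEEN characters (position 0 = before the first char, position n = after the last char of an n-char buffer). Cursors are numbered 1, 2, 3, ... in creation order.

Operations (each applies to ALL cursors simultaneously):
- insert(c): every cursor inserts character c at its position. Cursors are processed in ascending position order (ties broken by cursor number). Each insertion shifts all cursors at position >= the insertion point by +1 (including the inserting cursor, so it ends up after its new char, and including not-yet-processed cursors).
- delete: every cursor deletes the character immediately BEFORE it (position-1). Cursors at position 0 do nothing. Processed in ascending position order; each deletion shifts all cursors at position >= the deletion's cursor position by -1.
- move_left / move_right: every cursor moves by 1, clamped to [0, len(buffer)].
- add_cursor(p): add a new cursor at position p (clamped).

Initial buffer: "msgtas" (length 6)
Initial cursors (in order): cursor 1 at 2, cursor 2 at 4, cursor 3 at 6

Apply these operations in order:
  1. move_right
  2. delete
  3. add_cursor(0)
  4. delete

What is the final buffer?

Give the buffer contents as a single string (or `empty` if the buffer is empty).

Answer: empty

Derivation:
After op 1 (move_right): buffer="msgtas" (len 6), cursors c1@3 c2@5 c3@6, authorship ......
After op 2 (delete): buffer="mst" (len 3), cursors c1@2 c2@3 c3@3, authorship ...
After op 3 (add_cursor(0)): buffer="mst" (len 3), cursors c4@0 c1@2 c2@3 c3@3, authorship ...
After op 4 (delete): buffer="" (len 0), cursors c1@0 c2@0 c3@0 c4@0, authorship 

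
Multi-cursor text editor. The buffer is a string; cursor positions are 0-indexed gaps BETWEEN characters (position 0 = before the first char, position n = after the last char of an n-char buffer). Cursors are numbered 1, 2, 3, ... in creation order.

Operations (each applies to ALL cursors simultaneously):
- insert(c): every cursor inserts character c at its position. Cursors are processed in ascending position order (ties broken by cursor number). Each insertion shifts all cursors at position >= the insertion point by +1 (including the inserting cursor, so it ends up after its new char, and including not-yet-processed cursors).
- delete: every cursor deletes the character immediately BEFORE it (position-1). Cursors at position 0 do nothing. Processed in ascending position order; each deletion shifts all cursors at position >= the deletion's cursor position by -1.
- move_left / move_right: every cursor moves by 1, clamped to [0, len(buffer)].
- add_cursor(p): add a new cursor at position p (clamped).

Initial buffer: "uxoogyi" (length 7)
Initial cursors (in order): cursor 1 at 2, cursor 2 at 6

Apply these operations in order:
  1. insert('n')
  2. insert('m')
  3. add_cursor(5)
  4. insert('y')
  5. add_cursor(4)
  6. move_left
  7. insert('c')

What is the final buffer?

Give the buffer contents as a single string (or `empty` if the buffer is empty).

After op 1 (insert('n')): buffer="uxnoogyni" (len 9), cursors c1@3 c2@8, authorship ..1....2.
After op 2 (insert('m')): buffer="uxnmoogynmi" (len 11), cursors c1@4 c2@10, authorship ..11....22.
After op 3 (add_cursor(5)): buffer="uxnmoogynmi" (len 11), cursors c1@4 c3@5 c2@10, authorship ..11....22.
After op 4 (insert('y')): buffer="uxnmyoyogynmyi" (len 14), cursors c1@5 c3@7 c2@13, authorship ..111.3...222.
After op 5 (add_cursor(4)): buffer="uxnmyoyogynmyi" (len 14), cursors c4@4 c1@5 c3@7 c2@13, authorship ..111.3...222.
After op 6 (move_left): buffer="uxnmyoyogynmyi" (len 14), cursors c4@3 c1@4 c3@6 c2@12, authorship ..111.3...222.
After op 7 (insert('c')): buffer="uxncmcyocyogynmcyi" (len 18), cursors c4@4 c1@6 c3@9 c2@16, authorship ..14111.33...2222.

Answer: uxncmcyocyogynmcyi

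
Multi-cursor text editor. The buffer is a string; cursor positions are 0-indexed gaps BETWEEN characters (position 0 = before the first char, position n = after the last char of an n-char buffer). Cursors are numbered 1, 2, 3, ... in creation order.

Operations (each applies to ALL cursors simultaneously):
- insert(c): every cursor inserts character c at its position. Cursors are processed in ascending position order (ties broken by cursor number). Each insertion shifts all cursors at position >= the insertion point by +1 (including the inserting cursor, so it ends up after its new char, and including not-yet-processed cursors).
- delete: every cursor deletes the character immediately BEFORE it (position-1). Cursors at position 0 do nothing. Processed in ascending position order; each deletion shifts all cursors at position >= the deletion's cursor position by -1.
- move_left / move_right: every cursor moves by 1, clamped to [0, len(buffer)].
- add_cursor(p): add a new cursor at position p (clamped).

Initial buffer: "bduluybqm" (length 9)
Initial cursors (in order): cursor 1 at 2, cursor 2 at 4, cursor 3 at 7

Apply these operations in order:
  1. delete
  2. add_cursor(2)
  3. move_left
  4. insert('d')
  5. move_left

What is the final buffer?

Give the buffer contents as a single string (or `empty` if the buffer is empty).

Answer: dbdduudyqm

Derivation:
After op 1 (delete): buffer="buuyqm" (len 6), cursors c1@1 c2@2 c3@4, authorship ......
After op 2 (add_cursor(2)): buffer="buuyqm" (len 6), cursors c1@1 c2@2 c4@2 c3@4, authorship ......
After op 3 (move_left): buffer="buuyqm" (len 6), cursors c1@0 c2@1 c4@1 c3@3, authorship ......
After op 4 (insert('d')): buffer="dbdduudyqm" (len 10), cursors c1@1 c2@4 c4@4 c3@7, authorship 1.24..3...
After op 5 (move_left): buffer="dbdduudyqm" (len 10), cursors c1@0 c2@3 c4@3 c3@6, authorship 1.24..3...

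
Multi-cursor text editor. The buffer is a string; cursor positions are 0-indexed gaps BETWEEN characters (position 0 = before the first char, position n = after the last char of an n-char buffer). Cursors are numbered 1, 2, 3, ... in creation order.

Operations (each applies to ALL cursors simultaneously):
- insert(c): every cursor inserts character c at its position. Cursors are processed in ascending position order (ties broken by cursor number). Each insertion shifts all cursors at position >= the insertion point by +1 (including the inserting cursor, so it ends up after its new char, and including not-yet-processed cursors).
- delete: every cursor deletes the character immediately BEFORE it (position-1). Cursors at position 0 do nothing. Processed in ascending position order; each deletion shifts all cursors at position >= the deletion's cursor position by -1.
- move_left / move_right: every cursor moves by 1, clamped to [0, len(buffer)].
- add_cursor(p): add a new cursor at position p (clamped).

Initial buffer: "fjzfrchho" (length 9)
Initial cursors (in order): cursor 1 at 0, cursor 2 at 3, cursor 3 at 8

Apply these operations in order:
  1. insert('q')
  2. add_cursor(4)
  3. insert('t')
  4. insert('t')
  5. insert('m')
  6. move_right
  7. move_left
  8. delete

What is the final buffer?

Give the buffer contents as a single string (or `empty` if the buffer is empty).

Answer: qttfjzttqttfrchhqtto

Derivation:
After op 1 (insert('q')): buffer="qfjzqfrchhqo" (len 12), cursors c1@1 c2@5 c3@11, authorship 1...2.....3.
After op 2 (add_cursor(4)): buffer="qfjzqfrchhqo" (len 12), cursors c1@1 c4@4 c2@5 c3@11, authorship 1...2.....3.
After op 3 (insert('t')): buffer="qtfjztqtfrchhqto" (len 16), cursors c1@2 c4@6 c2@8 c3@15, authorship 11...422.....33.
After op 4 (insert('t')): buffer="qttfjzttqttfrchhqtto" (len 20), cursors c1@3 c4@8 c2@11 c3@19, authorship 111...44222.....333.
After op 5 (insert('m')): buffer="qttmfjzttmqttmfrchhqttmo" (len 24), cursors c1@4 c4@10 c2@14 c3@23, authorship 1111...4442222.....3333.
After op 6 (move_right): buffer="qttmfjzttmqttmfrchhqttmo" (len 24), cursors c1@5 c4@11 c2@15 c3@24, authorship 1111...4442222.....3333.
After op 7 (move_left): buffer="qttmfjzttmqttmfrchhqttmo" (len 24), cursors c1@4 c4@10 c2@14 c3@23, authorship 1111...4442222.....3333.
After op 8 (delete): buffer="qttfjzttqttfrchhqtto" (len 20), cursors c1@3 c4@8 c2@11 c3@19, authorship 111...44222.....333.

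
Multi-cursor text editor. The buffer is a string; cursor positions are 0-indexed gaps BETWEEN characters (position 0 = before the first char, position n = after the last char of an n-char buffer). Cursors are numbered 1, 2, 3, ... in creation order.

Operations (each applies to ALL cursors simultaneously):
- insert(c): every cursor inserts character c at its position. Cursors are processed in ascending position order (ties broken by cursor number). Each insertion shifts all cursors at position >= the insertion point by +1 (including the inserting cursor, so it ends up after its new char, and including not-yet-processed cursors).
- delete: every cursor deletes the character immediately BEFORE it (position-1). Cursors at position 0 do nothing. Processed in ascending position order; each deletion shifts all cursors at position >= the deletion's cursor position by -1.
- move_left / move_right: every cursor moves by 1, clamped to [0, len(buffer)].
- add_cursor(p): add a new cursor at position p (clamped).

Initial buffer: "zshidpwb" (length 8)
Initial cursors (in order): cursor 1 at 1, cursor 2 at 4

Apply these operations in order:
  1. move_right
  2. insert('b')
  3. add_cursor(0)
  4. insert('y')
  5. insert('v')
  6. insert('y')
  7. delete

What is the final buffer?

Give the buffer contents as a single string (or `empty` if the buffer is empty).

Answer: yvzsbyvhidbyvpwb

Derivation:
After op 1 (move_right): buffer="zshidpwb" (len 8), cursors c1@2 c2@5, authorship ........
After op 2 (insert('b')): buffer="zsbhidbpwb" (len 10), cursors c1@3 c2@7, authorship ..1...2...
After op 3 (add_cursor(0)): buffer="zsbhidbpwb" (len 10), cursors c3@0 c1@3 c2@7, authorship ..1...2...
After op 4 (insert('y')): buffer="yzsbyhidbypwb" (len 13), cursors c3@1 c1@5 c2@10, authorship 3..11...22...
After op 5 (insert('v')): buffer="yvzsbyvhidbyvpwb" (len 16), cursors c3@2 c1@7 c2@13, authorship 33..111...222...
After op 6 (insert('y')): buffer="yvyzsbyvyhidbyvypwb" (len 19), cursors c3@3 c1@9 c2@16, authorship 333..1111...2222...
After op 7 (delete): buffer="yvzsbyvhidbyvpwb" (len 16), cursors c3@2 c1@7 c2@13, authorship 33..111...222...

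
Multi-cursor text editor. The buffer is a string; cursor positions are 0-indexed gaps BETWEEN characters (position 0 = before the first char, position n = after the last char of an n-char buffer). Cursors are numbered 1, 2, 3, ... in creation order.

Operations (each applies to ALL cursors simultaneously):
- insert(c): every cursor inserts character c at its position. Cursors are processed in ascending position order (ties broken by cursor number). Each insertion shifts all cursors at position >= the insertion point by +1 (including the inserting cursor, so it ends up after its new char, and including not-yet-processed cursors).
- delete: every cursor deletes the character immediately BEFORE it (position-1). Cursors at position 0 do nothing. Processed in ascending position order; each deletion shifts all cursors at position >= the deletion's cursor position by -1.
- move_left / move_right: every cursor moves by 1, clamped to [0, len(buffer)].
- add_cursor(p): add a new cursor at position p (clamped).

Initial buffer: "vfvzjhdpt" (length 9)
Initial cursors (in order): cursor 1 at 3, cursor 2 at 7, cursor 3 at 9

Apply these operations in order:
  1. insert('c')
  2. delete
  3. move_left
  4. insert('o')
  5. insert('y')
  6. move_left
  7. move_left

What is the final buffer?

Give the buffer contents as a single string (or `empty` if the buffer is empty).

After op 1 (insert('c')): buffer="vfvczjhdcptc" (len 12), cursors c1@4 c2@9 c3@12, authorship ...1....2..3
After op 2 (delete): buffer="vfvzjhdpt" (len 9), cursors c1@3 c2@7 c3@9, authorship .........
After op 3 (move_left): buffer="vfvzjhdpt" (len 9), cursors c1@2 c2@6 c3@8, authorship .........
After op 4 (insert('o')): buffer="vfovzjhodpot" (len 12), cursors c1@3 c2@8 c3@11, authorship ..1....2..3.
After op 5 (insert('y')): buffer="vfoyvzjhoydpoyt" (len 15), cursors c1@4 c2@10 c3@14, authorship ..11....22..33.
After op 6 (move_left): buffer="vfoyvzjhoydpoyt" (len 15), cursors c1@3 c2@9 c3@13, authorship ..11....22..33.
After op 7 (move_left): buffer="vfoyvzjhoydpoyt" (len 15), cursors c1@2 c2@8 c3@12, authorship ..11....22..33.

Answer: vfoyvzjhoydpoyt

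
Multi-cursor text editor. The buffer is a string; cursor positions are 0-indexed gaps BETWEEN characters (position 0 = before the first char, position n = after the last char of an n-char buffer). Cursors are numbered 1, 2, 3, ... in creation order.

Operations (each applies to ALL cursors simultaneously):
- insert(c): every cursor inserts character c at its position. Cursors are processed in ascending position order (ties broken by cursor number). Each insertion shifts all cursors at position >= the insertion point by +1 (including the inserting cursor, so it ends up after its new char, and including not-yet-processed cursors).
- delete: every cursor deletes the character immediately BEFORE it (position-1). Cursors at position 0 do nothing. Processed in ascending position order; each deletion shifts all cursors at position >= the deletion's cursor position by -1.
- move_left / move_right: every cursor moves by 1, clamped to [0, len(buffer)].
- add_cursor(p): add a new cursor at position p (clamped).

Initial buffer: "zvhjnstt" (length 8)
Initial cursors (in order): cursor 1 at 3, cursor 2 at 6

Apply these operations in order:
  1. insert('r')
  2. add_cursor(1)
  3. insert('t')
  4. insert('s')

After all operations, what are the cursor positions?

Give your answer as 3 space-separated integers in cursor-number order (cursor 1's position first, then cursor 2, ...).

After op 1 (insert('r')): buffer="zvhrjnsrtt" (len 10), cursors c1@4 c2@8, authorship ...1...2..
After op 2 (add_cursor(1)): buffer="zvhrjnsrtt" (len 10), cursors c3@1 c1@4 c2@8, authorship ...1...2..
After op 3 (insert('t')): buffer="ztvhrtjnsrttt" (len 13), cursors c3@2 c1@6 c2@11, authorship .3..11...22..
After op 4 (insert('s')): buffer="ztsvhrtsjnsrtstt" (len 16), cursors c3@3 c1@8 c2@14, authorship .33..111...222..

Answer: 8 14 3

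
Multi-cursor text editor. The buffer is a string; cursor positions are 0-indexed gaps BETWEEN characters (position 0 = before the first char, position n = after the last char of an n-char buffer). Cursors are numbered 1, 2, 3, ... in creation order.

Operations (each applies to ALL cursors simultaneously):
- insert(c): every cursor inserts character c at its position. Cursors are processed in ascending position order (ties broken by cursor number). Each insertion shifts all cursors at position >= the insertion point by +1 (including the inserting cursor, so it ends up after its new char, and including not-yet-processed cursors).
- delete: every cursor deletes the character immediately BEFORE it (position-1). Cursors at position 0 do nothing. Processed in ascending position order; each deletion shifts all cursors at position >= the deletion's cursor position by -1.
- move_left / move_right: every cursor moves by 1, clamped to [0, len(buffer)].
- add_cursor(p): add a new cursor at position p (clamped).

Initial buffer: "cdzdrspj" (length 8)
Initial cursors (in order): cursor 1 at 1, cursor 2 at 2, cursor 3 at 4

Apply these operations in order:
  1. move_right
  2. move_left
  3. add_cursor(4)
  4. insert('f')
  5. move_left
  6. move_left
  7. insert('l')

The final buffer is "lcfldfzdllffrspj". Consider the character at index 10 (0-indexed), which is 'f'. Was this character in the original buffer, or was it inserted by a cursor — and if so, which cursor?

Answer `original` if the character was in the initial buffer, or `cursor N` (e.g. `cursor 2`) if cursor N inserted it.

Answer: cursor 3

Derivation:
After op 1 (move_right): buffer="cdzdrspj" (len 8), cursors c1@2 c2@3 c3@5, authorship ........
After op 2 (move_left): buffer="cdzdrspj" (len 8), cursors c1@1 c2@2 c3@4, authorship ........
After op 3 (add_cursor(4)): buffer="cdzdrspj" (len 8), cursors c1@1 c2@2 c3@4 c4@4, authorship ........
After op 4 (insert('f')): buffer="cfdfzdffrspj" (len 12), cursors c1@2 c2@4 c3@8 c4@8, authorship .1.2..34....
After op 5 (move_left): buffer="cfdfzdffrspj" (len 12), cursors c1@1 c2@3 c3@7 c4@7, authorship .1.2..34....
After op 6 (move_left): buffer="cfdfzdffrspj" (len 12), cursors c1@0 c2@2 c3@6 c4@6, authorship .1.2..34....
After op 7 (insert('l')): buffer="lcfldfzdllffrspj" (len 16), cursors c1@1 c2@4 c3@10 c4@10, authorship 1.12.2..3434....
Authorship (.=original, N=cursor N): 1 . 1 2 . 2 . . 3 4 3 4 . . . .
Index 10: author = 3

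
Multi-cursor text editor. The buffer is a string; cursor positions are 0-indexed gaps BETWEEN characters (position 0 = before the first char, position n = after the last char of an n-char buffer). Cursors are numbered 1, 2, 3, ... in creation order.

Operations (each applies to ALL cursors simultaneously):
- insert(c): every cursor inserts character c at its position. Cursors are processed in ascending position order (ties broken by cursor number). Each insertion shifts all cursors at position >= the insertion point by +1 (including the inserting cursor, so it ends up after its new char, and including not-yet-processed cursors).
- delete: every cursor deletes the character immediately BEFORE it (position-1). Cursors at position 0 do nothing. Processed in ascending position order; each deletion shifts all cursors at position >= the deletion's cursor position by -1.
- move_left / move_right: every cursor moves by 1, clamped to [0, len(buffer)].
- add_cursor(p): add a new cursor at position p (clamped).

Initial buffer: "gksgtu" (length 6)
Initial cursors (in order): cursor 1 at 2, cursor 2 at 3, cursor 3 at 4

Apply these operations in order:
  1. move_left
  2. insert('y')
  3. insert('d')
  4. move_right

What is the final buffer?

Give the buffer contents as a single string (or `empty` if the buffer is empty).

After op 1 (move_left): buffer="gksgtu" (len 6), cursors c1@1 c2@2 c3@3, authorship ......
After op 2 (insert('y')): buffer="gykysygtu" (len 9), cursors c1@2 c2@4 c3@6, authorship .1.2.3...
After op 3 (insert('d')): buffer="gydkydsydgtu" (len 12), cursors c1@3 c2@6 c3@9, authorship .11.22.33...
After op 4 (move_right): buffer="gydkydsydgtu" (len 12), cursors c1@4 c2@7 c3@10, authorship .11.22.33...

Answer: gydkydsydgtu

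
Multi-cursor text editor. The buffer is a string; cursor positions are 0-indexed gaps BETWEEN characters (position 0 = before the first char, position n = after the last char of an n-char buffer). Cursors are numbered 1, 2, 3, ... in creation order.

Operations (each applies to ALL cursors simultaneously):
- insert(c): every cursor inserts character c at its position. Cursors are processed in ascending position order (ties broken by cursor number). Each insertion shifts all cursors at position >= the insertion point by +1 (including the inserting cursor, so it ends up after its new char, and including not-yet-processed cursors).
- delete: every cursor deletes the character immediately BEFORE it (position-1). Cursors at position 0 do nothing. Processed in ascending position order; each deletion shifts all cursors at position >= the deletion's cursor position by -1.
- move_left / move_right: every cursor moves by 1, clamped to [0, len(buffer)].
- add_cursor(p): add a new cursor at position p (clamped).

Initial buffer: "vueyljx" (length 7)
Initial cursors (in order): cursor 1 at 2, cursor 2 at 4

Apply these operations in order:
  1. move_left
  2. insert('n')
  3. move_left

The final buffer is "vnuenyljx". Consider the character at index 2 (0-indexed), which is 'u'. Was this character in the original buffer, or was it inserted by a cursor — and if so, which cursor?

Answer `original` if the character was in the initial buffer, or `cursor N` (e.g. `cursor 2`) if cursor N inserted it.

After op 1 (move_left): buffer="vueyljx" (len 7), cursors c1@1 c2@3, authorship .......
After op 2 (insert('n')): buffer="vnuenyljx" (len 9), cursors c1@2 c2@5, authorship .1..2....
After op 3 (move_left): buffer="vnuenyljx" (len 9), cursors c1@1 c2@4, authorship .1..2....
Authorship (.=original, N=cursor N): . 1 . . 2 . . . .
Index 2: author = original

Answer: original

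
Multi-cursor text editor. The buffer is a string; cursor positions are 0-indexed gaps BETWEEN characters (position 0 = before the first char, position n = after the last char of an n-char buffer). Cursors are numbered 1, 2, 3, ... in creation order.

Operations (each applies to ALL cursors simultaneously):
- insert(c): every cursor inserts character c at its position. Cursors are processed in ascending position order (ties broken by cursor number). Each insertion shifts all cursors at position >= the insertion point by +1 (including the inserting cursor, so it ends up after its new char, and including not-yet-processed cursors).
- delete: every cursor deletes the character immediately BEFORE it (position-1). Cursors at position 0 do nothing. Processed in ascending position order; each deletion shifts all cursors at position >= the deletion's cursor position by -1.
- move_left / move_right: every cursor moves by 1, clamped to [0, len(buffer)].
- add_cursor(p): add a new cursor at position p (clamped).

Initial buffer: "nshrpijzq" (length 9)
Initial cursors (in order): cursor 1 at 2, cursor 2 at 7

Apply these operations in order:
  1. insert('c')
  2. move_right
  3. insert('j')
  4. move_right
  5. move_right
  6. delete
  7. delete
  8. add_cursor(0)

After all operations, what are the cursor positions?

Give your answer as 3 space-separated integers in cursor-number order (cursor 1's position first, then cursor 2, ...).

Answer: 5 9 0

Derivation:
After op 1 (insert('c')): buffer="nschrpijczq" (len 11), cursors c1@3 c2@9, authorship ..1.....2..
After op 2 (move_right): buffer="nschrpijczq" (len 11), cursors c1@4 c2@10, authorship ..1.....2..
After op 3 (insert('j')): buffer="nschjrpijczjq" (len 13), cursors c1@5 c2@12, authorship ..1.1....2.2.
After op 4 (move_right): buffer="nschjrpijczjq" (len 13), cursors c1@6 c2@13, authorship ..1.1....2.2.
After op 5 (move_right): buffer="nschjrpijczjq" (len 13), cursors c1@7 c2@13, authorship ..1.1....2.2.
After op 6 (delete): buffer="nschjrijczj" (len 11), cursors c1@6 c2@11, authorship ..1.1...2.2
After op 7 (delete): buffer="nschjijcz" (len 9), cursors c1@5 c2@9, authorship ..1.1..2.
After op 8 (add_cursor(0)): buffer="nschjijcz" (len 9), cursors c3@0 c1@5 c2@9, authorship ..1.1..2.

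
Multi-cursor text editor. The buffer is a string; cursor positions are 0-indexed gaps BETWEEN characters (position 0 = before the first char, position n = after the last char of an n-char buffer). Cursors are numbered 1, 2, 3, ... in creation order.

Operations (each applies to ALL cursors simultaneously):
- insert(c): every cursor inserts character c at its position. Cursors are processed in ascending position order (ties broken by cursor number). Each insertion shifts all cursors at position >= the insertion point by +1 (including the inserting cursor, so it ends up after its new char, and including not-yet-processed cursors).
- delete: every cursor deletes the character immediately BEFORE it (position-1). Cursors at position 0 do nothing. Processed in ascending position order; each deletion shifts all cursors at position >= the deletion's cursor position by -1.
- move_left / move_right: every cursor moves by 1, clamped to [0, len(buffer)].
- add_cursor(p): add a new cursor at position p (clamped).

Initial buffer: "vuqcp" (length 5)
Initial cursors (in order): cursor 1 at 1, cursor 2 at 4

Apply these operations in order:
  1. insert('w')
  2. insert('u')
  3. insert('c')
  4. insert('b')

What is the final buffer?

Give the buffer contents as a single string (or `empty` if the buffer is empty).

Answer: vwucbuqcwucbp

Derivation:
After op 1 (insert('w')): buffer="vwuqcwp" (len 7), cursors c1@2 c2@6, authorship .1...2.
After op 2 (insert('u')): buffer="vwuuqcwup" (len 9), cursors c1@3 c2@8, authorship .11...22.
After op 3 (insert('c')): buffer="vwucuqcwucp" (len 11), cursors c1@4 c2@10, authorship .111...222.
After op 4 (insert('b')): buffer="vwucbuqcwucbp" (len 13), cursors c1@5 c2@12, authorship .1111...2222.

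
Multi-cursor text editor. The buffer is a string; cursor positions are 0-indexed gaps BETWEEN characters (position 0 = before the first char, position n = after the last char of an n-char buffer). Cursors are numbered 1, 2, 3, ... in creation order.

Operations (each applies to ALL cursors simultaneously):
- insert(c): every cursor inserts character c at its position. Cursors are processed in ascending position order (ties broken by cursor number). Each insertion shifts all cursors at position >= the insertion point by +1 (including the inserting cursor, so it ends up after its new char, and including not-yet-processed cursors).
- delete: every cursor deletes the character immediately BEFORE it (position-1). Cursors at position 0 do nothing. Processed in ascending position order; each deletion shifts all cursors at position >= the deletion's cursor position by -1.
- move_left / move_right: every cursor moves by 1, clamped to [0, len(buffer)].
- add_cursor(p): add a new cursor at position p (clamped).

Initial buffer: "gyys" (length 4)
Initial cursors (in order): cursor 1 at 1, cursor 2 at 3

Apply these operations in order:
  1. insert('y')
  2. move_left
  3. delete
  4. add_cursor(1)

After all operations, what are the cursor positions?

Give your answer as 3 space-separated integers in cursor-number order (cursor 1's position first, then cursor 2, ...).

Answer: 0 2 1

Derivation:
After op 1 (insert('y')): buffer="gyyyys" (len 6), cursors c1@2 c2@5, authorship .1..2.
After op 2 (move_left): buffer="gyyyys" (len 6), cursors c1@1 c2@4, authorship .1..2.
After op 3 (delete): buffer="yyys" (len 4), cursors c1@0 c2@2, authorship 1.2.
After op 4 (add_cursor(1)): buffer="yyys" (len 4), cursors c1@0 c3@1 c2@2, authorship 1.2.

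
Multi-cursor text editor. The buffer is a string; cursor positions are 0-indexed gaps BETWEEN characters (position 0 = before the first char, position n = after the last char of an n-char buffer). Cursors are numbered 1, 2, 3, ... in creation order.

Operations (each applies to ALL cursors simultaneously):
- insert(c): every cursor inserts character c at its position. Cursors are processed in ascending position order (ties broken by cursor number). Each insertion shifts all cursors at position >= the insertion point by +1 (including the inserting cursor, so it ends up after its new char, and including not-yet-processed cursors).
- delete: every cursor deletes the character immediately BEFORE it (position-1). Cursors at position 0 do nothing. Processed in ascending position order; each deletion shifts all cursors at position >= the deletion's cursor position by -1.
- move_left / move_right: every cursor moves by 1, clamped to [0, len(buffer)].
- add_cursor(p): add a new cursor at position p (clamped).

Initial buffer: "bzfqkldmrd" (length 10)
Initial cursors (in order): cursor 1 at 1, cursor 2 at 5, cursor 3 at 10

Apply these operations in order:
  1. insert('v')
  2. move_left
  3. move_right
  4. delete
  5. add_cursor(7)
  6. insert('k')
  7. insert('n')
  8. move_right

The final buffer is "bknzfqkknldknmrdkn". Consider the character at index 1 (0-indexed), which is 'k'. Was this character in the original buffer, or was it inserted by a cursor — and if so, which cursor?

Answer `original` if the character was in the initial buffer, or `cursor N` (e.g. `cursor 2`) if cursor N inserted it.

Answer: cursor 1

Derivation:
After op 1 (insert('v')): buffer="bvzfqkvldmrdv" (len 13), cursors c1@2 c2@7 c3@13, authorship .1....2.....3
After op 2 (move_left): buffer="bvzfqkvldmrdv" (len 13), cursors c1@1 c2@6 c3@12, authorship .1....2.....3
After op 3 (move_right): buffer="bvzfqkvldmrdv" (len 13), cursors c1@2 c2@7 c3@13, authorship .1....2.....3
After op 4 (delete): buffer="bzfqkldmrd" (len 10), cursors c1@1 c2@5 c3@10, authorship ..........
After op 5 (add_cursor(7)): buffer="bzfqkldmrd" (len 10), cursors c1@1 c2@5 c4@7 c3@10, authorship ..........
After op 6 (insert('k')): buffer="bkzfqkkldkmrdk" (len 14), cursors c1@2 c2@7 c4@10 c3@14, authorship .1....2..4...3
After op 7 (insert('n')): buffer="bknzfqkknldknmrdkn" (len 18), cursors c1@3 c2@9 c4@13 c3@18, authorship .11....22..44...33
After op 8 (move_right): buffer="bknzfqkknldknmrdkn" (len 18), cursors c1@4 c2@10 c4@14 c3@18, authorship .11....22..44...33
Authorship (.=original, N=cursor N): . 1 1 . . . . 2 2 . . 4 4 . . . 3 3
Index 1: author = 1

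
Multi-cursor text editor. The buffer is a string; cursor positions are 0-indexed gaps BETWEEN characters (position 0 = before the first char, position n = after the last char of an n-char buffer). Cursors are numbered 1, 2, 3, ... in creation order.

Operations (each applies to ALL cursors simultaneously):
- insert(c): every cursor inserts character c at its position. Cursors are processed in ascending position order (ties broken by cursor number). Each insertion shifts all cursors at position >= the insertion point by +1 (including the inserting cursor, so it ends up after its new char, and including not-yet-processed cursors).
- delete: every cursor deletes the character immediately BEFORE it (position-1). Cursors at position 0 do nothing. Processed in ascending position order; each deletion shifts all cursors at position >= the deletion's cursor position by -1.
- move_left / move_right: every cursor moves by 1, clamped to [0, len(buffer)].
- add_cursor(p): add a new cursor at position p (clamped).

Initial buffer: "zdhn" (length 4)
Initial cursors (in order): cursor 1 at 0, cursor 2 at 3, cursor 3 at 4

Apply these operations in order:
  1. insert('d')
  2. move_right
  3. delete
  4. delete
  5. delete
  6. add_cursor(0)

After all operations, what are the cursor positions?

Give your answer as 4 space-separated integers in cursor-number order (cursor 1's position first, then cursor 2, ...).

Answer: 0 0 0 0

Derivation:
After op 1 (insert('d')): buffer="dzdhdnd" (len 7), cursors c1@1 c2@5 c3@7, authorship 1...2.3
After op 2 (move_right): buffer="dzdhdnd" (len 7), cursors c1@2 c2@6 c3@7, authorship 1...2.3
After op 3 (delete): buffer="ddhd" (len 4), cursors c1@1 c2@4 c3@4, authorship 1..2
After op 4 (delete): buffer="d" (len 1), cursors c1@0 c2@1 c3@1, authorship .
After op 5 (delete): buffer="" (len 0), cursors c1@0 c2@0 c3@0, authorship 
After op 6 (add_cursor(0)): buffer="" (len 0), cursors c1@0 c2@0 c3@0 c4@0, authorship 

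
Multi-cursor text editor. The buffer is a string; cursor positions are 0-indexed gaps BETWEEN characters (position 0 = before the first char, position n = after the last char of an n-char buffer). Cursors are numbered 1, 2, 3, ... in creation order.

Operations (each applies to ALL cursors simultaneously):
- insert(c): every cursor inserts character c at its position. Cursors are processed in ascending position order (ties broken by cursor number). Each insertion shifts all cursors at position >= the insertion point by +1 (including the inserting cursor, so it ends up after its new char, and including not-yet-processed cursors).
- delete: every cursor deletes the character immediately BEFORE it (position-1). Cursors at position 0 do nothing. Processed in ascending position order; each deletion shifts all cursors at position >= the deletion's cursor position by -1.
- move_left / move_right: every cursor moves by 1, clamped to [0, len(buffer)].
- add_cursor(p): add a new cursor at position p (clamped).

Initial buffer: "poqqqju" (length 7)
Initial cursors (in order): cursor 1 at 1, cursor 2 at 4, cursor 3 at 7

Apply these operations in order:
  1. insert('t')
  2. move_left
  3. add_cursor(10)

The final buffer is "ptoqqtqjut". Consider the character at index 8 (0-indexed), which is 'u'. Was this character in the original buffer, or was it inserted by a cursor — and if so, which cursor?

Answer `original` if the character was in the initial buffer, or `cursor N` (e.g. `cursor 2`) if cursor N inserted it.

After op 1 (insert('t')): buffer="ptoqqtqjut" (len 10), cursors c1@2 c2@6 c3@10, authorship .1...2...3
After op 2 (move_left): buffer="ptoqqtqjut" (len 10), cursors c1@1 c2@5 c3@9, authorship .1...2...3
After op 3 (add_cursor(10)): buffer="ptoqqtqjut" (len 10), cursors c1@1 c2@5 c3@9 c4@10, authorship .1...2...3
Authorship (.=original, N=cursor N): . 1 . . . 2 . . . 3
Index 8: author = original

Answer: original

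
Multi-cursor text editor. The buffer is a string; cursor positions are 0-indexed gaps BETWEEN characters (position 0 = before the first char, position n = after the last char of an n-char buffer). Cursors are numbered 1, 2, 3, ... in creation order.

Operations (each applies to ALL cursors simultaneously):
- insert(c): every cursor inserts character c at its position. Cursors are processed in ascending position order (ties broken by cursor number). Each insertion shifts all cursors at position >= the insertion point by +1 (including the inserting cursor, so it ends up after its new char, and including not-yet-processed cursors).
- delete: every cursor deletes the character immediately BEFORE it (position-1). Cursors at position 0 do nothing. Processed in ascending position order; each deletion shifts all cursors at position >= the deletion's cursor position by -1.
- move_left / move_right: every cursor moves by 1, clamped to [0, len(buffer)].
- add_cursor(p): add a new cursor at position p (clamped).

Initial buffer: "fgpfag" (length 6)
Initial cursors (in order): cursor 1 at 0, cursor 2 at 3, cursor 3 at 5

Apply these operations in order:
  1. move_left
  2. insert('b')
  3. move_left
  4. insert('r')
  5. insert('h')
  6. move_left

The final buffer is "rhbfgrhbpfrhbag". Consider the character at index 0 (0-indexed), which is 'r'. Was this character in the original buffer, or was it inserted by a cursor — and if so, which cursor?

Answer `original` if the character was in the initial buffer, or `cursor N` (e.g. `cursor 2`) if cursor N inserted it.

After op 1 (move_left): buffer="fgpfag" (len 6), cursors c1@0 c2@2 c3@4, authorship ......
After op 2 (insert('b')): buffer="bfgbpfbag" (len 9), cursors c1@1 c2@4 c3@7, authorship 1..2..3..
After op 3 (move_left): buffer="bfgbpfbag" (len 9), cursors c1@0 c2@3 c3@6, authorship 1..2..3..
After op 4 (insert('r')): buffer="rbfgrbpfrbag" (len 12), cursors c1@1 c2@5 c3@9, authorship 11..22..33..
After op 5 (insert('h')): buffer="rhbfgrhbpfrhbag" (len 15), cursors c1@2 c2@7 c3@12, authorship 111..222..333..
After op 6 (move_left): buffer="rhbfgrhbpfrhbag" (len 15), cursors c1@1 c2@6 c3@11, authorship 111..222..333..
Authorship (.=original, N=cursor N): 1 1 1 . . 2 2 2 . . 3 3 3 . .
Index 0: author = 1

Answer: cursor 1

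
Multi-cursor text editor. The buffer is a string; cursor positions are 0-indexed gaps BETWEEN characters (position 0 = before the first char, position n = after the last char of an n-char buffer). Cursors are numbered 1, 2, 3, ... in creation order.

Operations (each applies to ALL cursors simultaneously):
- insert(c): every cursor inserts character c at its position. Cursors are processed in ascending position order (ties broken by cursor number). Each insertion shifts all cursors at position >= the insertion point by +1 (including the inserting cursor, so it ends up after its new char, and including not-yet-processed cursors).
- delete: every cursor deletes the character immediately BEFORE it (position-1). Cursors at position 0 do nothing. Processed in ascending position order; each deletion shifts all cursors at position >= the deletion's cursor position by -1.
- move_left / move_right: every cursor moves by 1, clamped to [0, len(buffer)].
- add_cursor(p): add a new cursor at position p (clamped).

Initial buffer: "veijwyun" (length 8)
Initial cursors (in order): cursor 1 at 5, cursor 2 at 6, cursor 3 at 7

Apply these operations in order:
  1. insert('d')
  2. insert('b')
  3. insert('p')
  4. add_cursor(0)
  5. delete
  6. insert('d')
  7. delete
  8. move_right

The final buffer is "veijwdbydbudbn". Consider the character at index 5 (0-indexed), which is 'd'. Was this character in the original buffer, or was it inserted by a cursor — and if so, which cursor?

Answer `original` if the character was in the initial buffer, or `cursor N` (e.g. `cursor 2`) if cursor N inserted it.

Answer: cursor 1

Derivation:
After op 1 (insert('d')): buffer="veijwdydudn" (len 11), cursors c1@6 c2@8 c3@10, authorship .....1.2.3.
After op 2 (insert('b')): buffer="veijwdbydbudbn" (len 14), cursors c1@7 c2@10 c3@13, authorship .....11.22.33.
After op 3 (insert('p')): buffer="veijwdbpydbpudbpn" (len 17), cursors c1@8 c2@12 c3@16, authorship .....111.222.333.
After op 4 (add_cursor(0)): buffer="veijwdbpydbpudbpn" (len 17), cursors c4@0 c1@8 c2@12 c3@16, authorship .....111.222.333.
After op 5 (delete): buffer="veijwdbydbudbn" (len 14), cursors c4@0 c1@7 c2@10 c3@13, authorship .....11.22.33.
After op 6 (insert('d')): buffer="dveijwdbdydbdudbdn" (len 18), cursors c4@1 c1@9 c2@13 c3@17, authorship 4.....111.222.333.
After op 7 (delete): buffer="veijwdbydbudbn" (len 14), cursors c4@0 c1@7 c2@10 c3@13, authorship .....11.22.33.
After op 8 (move_right): buffer="veijwdbydbudbn" (len 14), cursors c4@1 c1@8 c2@11 c3@14, authorship .....11.22.33.
Authorship (.=original, N=cursor N): . . . . . 1 1 . 2 2 . 3 3 .
Index 5: author = 1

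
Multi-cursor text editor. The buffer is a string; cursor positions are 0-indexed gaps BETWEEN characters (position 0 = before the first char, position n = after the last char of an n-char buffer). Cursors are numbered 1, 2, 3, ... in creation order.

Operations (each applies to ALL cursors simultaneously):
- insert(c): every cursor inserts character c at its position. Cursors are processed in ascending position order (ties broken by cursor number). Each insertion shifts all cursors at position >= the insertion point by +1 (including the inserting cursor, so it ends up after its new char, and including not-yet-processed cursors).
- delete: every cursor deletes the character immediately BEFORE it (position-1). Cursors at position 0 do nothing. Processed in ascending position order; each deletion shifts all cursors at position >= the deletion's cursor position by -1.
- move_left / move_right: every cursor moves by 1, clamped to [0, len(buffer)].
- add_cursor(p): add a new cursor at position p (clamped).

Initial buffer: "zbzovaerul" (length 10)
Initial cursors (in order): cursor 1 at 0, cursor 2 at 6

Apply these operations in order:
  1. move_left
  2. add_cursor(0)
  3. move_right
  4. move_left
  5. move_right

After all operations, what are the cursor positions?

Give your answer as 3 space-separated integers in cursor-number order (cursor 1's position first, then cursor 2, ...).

Answer: 1 6 1

Derivation:
After op 1 (move_left): buffer="zbzovaerul" (len 10), cursors c1@0 c2@5, authorship ..........
After op 2 (add_cursor(0)): buffer="zbzovaerul" (len 10), cursors c1@0 c3@0 c2@5, authorship ..........
After op 3 (move_right): buffer="zbzovaerul" (len 10), cursors c1@1 c3@1 c2@6, authorship ..........
After op 4 (move_left): buffer="zbzovaerul" (len 10), cursors c1@0 c3@0 c2@5, authorship ..........
After op 5 (move_right): buffer="zbzovaerul" (len 10), cursors c1@1 c3@1 c2@6, authorship ..........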